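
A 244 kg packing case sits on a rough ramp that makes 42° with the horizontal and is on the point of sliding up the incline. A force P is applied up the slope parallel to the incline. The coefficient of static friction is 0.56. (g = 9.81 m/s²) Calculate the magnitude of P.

On the verge of sliding up the incline, friction equals μN and acts down the slope.
Perpendicular: N + P sin 0° = W cos 42° = 1779 N.
Along incline: P cos 0° = W sin 42° + μN  with W sin 42° = 1602 N.
Solving the pair for P and N: P = 2598 N, N = 1779 N (and f = μN = 996.1 N).

P ≈ 2600 N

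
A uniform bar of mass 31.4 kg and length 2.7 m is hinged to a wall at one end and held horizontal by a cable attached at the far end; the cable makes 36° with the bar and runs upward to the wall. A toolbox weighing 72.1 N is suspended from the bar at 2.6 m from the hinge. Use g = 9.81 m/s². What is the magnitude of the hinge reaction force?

|H| ≈ 345 N

Take torques about the hinge: T sin 36° · 2.7 = 31.4×9.81×1.35 + 72.1×2.6 = 603.31 N·m.
So T = 603.31 / (0.5878 × 2.7) = 380.15 N.
ΣF_x = 0: H_x = T cos 36° = 307.55 N.
ΣF_y = 0: H_y = (31.4×9.81 + 72.1) − T sin 36° = 380.13 − 223.45 = 156.69 N.
|H| = √(H_x² + H_y²) = √((307.55)² + (156.69)²) = 345.16 N.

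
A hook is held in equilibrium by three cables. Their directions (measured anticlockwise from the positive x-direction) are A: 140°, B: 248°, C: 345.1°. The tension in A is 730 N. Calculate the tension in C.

Resolve: ΣF_x = 730 cos 140° + T_B cos 248° + T_C cos 345.1° = 0.
        ΣF_y = 730 sin 140° + T_B sin 248° + T_C sin 345.1° = 0.
The known terms sum to (-559.2, 469.2) N, so -0.3746 T_B + 0.9664 T_C = 559.2 and -0.9272 T_B − 0.2571 T_C = -469.2.
Solving simultaneously: T_B = 312.1 N, T_C = 699.6 N.

T_C ≈ 700 N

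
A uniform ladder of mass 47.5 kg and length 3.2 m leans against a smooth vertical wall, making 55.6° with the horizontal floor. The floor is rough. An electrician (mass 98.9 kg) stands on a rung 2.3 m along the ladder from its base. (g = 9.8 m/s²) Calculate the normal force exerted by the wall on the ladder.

N_wall ≈ 636 N

Torques about the foot: N_wall · 3.2 sin 55.6° = 47.5×9.8×1.6 cos 55.6° + 98.9×9.8×2.3 cos 55.6° → N_wall = 636.36 N.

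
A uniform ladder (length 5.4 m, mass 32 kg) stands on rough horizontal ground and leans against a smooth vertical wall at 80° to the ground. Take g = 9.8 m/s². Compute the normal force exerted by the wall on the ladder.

N_wall ≈ 27.6 N

Torques about the foot: N_wall · 5.4 sin 80° = 32×9.8×2.7 cos 80° → N_wall = 27.648 N.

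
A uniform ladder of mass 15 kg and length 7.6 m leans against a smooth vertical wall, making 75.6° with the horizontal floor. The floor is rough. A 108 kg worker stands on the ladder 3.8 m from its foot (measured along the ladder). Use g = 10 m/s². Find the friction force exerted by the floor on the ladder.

Torques about the foot: N_wall · 7.6 sin 75.6° = 15×10×3.8 cos 75.6° + 108×10×3.8 cos 75.6° → N_wall = 157.91 N.
ΣF_x = 0: f_floor = N_wall = 157.91 N.

f ≈ 158 N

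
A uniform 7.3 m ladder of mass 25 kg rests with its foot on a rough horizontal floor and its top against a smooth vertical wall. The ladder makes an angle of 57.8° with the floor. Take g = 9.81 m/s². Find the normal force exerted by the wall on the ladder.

N_wall ≈ 77.2 N

Torques about the foot: N_wall · 7.3 sin 57.8° = 25×9.81×3.65 cos 57.8° → N_wall = 77.221 N.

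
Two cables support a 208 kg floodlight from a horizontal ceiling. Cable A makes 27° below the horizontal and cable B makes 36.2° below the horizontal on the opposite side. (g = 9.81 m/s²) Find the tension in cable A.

T_A ≈ 1840 N

Weight W = 208 × 9.81 = 2040 N acts straight down.
Horizontal: T_A cos 27° = T_B cos 36.2°  →  T_B = 1.104 T_A.
Vertical: T_A sin 27° + T_B sin 36.2° = 2040.
Substituting the horizontal relation into the vertical equation gives 1.106 T_A = 2040, so T_A = 1845 N.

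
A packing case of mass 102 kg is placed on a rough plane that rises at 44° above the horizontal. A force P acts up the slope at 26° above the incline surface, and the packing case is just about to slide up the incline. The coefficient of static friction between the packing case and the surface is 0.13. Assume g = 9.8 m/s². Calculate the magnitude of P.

P ≈ 824 N

On the verge of sliding up the incline, friction equals μN and acts down the slope.
Perpendicular: N + P sin 26° = W cos 44° = 719.1 N.
Along incline: P cos 26° = W sin 44° + μN  with W sin 44° = 694.4 N.
Solving the pair for P and N: P = 824.3 N, N = 357.7 N (and f = μN = 46.5 N).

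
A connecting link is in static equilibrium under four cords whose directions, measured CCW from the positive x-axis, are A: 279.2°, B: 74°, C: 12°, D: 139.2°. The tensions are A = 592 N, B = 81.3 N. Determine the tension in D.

T_D ≈ 652 N

Resolve: ΣF_x = 592 cos 279.2° + 81.3 cos 74° + T_C cos 12° + T_D cos 139.2° = 0.
        ΣF_y = 592 sin 279.2° + 81.3 sin 74° + T_C sin 12° + T_D sin 139.2° = 0.
The known terms sum to (117.1, -506.2) N, so 0.9781 T_C − 0.7570 T_D = -117.1 and 0.2079 T_C + 0.6534 T_D = 506.2.
Solving simultaneously: T_C = 385.1 N, T_D = 652.2 N.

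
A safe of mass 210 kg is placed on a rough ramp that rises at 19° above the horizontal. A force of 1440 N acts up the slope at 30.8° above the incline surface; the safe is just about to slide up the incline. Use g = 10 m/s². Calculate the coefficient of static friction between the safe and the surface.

μ ≈ 0.443

On the verge of sliding up the incline, friction is at its maximum μN and acts down the slope.
Perpendicular to incline: N = W cos 19° − P sin 30.8° = 1986 − 737.3 = 1248 N.
Along incline: P cos 30.8° − μN = W sin 19° → μ = −(W sin 19° − P cos 30.8°) / N = 0.4432.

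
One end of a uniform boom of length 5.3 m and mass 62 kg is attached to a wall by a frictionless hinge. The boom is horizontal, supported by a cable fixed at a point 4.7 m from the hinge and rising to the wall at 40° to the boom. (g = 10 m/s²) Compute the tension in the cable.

Take torques about the hinge: T sin 40° · 4.7 = 62×10×2.65 = 1643 N·m.
So T = 1643 / (0.6428 × 4.7) = 543.84 N.

T ≈ 544 N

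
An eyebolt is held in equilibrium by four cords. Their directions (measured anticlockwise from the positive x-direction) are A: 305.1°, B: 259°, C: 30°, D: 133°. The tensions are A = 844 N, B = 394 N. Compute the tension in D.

T_D ≈ 1170 N

Resolve: ΣF_x = 844 cos 305.1° + 394 cos 259° + T_C cos 30° + T_D cos 133° = 0.
        ΣF_y = 844 sin 305.1° + 394 sin 259° + T_C sin 30° + T_D sin 133° = 0.
The known terms sum to (410.1, -1077) N, so 0.8660 T_C − 0.6820 T_D = -410.1 and 0.5000 T_C + 0.7314 T_D = 1077.
Solving simultaneously: T_C = 446.2 N, T_D = 1168 N.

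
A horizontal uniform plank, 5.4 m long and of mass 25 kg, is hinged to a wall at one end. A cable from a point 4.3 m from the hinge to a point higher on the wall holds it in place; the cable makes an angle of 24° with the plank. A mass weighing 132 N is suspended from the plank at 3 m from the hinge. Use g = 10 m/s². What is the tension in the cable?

T ≈ 612 N

Take torques about the hinge: T sin 24° · 4.3 = 25×10×2.7 + 132×3 = 1071 N·m.
So T = 1071 / (0.4067 × 4.3) = 612.36 N.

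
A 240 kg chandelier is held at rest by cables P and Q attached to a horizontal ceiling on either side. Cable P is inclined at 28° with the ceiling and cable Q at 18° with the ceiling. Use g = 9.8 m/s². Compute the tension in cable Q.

T_Q ≈ 2890 N

Weight W = 240 × 9.8 = 2352 N acts straight down.
Horizontal: T_P cos 28° = T_Q cos 18°  →  T_P = 1.077 T_Q.
Vertical: T_P sin 28° + T_Q sin 18° = 2352.
Substituting the horizontal relation into the vertical equation gives 0.8147 T_Q = 2352, so T_Q = 2887 N.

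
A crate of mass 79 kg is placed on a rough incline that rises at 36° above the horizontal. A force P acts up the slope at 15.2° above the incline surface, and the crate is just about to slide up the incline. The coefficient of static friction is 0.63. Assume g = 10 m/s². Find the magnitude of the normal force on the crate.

N ≈ 438 N

On the verge of sliding up the incline, friction equals μN and acts down the slope.
Perpendicular: N + P sin 15.2° = W cos 36° = 639.1 N.
Along incline: P cos 15.2° = W sin 36° + μN  with W sin 36° = 464.4 N.
Solving the pair for P and N: P = 767.1 N, N = 438 N (and f = μN = 275.9 N).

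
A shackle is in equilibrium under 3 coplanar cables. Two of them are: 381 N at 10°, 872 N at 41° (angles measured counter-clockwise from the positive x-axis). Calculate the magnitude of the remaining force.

Sum the known components: ΣF_x = 1033 N, ΣF_y = 638.2 N.
For equilibrium the remaining force must supply (−ΣF_x, −ΣF_y) = (-1033, -638.2) N.
Magnitude = √((-1033)² + (-638.2)²) = 1215 N; direction = atan2(-638.2, -1033) = 211.7°.

F ≈ 1210 N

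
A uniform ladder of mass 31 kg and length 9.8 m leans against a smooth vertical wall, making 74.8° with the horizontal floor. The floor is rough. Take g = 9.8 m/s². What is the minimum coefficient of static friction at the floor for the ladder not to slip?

μ_min ≈ 0.136

ΣF_y = 0: N_floor = 31×9.8 = 303.8 N.
Torques about the foot: N_wall · 9.8 sin 74.8° = 31×9.8×4.9 cos 74.8° → N_wall = 41.27 N.
ΣF_x = 0: f_floor = N_wall = 41.27 N.
μ_min = f_floor / N_floor = 41.27 / 303.8 = 0.1358.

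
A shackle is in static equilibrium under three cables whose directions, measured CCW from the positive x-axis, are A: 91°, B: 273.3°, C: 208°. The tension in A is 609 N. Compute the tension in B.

Resolve: ΣF_x = 609 cos 91° + T_B cos 273.3° + T_C cos 208° = 0.
        ΣF_y = 609 sin 91° + T_B sin 273.3° + T_C sin 208° = 0.
The known terms sum to (-10.63, 608.9) N, so 0.0576 T_B − 0.8829 T_C = 10.63 and -0.9983 T_B − 0.4695 T_C = -608.9.
Solving simultaneously: T_B = 597.3 N, T_C = 26.90 N.

T_B ≈ 597 N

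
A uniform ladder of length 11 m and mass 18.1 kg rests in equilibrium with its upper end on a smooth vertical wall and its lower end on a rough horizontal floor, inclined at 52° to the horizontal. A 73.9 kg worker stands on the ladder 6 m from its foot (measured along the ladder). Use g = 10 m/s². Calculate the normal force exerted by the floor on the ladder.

N_floor ≈ 920 N

ΣF_y = 0: N_floor = 18.1×10 + 73.9×10 = 920 N.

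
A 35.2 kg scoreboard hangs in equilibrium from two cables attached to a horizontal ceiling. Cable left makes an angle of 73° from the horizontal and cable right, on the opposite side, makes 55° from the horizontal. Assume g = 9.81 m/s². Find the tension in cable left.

Weight W = 35.2 × 9.81 = 345.3 N acts straight down.
Horizontal: T_left cos 73° = T_right cos 55°  →  T_right = 0.5097 T_left.
Vertical: T_left sin 73° + T_right sin 55° = 345.3.
Substituting the horizontal relation into the vertical equation gives 1.374 T_left = 345.3, so T_left = 251.3 N.

T_left ≈ 251 N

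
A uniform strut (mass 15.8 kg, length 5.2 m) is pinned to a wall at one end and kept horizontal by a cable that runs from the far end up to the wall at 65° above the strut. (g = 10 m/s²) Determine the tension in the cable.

Take torques about the hinge: T sin 65° · 5.2 = 15.8×10×2.6 = 410.8 N·m.
So T = 410.8 / (0.9063 × 5.2) = 87.167 N.

T ≈ 87.2 N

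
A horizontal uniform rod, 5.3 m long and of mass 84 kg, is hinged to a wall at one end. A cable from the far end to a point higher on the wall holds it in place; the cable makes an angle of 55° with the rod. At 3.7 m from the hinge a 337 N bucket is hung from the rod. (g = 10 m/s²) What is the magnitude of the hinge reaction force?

Take torques about the hinge: T sin 55° · 5.3 = 84×10×2.65 + 337×3.7 = 3472.9 N·m.
So T = 3472.9 / (0.8192 × 5.3) = 799.93 N.
ΣF_x = 0: H_x = T cos 55° = 458.82 N.
ΣF_y = 0: H_y = (84×10 + 337) − T sin 55° = 1177 − 655.26 = 521.74 N.
|H| = √(H_x² + H_y²) = √((458.82)² + (521.74)²) = 694.78 N.

|H| ≈ 695 N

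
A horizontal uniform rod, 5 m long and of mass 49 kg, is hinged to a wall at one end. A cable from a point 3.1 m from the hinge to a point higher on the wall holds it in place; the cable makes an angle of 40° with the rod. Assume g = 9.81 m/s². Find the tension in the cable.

Take torques about the hinge: T sin 40° · 3.1 = 49×9.81×2.5 = 1201.7 N·m.
So T = 1201.7 / (0.6428 × 3.1) = 603.08 N.

T ≈ 603 N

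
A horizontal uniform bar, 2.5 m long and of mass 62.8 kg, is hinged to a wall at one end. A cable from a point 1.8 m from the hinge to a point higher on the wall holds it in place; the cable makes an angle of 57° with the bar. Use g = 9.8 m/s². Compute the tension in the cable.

T ≈ 510 N

Take torques about the hinge: T sin 57° · 1.8 = 62.8×9.8×1.25 = 769.3 N·m.
So T = 769.3 / (0.8387 × 1.8) = 509.6 N.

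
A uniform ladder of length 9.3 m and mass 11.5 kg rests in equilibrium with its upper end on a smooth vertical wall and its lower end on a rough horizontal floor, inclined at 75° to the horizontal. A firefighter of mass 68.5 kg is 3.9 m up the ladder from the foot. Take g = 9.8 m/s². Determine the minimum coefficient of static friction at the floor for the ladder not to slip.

μ_min ≈ 0.115

ΣF_y = 0: N_floor = 11.5×9.8 + 68.5×9.8 = 784 N.
Torques about the foot: N_wall · 9.3 sin 75° = 11.5×9.8×4.65 cos 75° + 68.5×9.8×3.9 cos 75° → N_wall = 90.53 N.
ΣF_x = 0: f_floor = N_wall = 90.53 N.
μ_min = f_floor / N_floor = 90.53 / 784 = 0.1155.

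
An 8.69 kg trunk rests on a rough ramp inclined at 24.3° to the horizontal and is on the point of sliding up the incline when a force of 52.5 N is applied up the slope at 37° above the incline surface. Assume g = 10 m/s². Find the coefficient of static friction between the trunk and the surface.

μ ≈ 0.130

On the verge of sliding up the incline, friction is at its maximum μN and acts down the slope.
Perpendicular to incline: N = W cos 24.3° − P sin 37° = 79.2 − 31.6 = 47.61 N.
Along incline: P cos 37° − μN = W sin 24.3° → μ = −(W sin 24.3° − P cos 37°) / N = 0.1296.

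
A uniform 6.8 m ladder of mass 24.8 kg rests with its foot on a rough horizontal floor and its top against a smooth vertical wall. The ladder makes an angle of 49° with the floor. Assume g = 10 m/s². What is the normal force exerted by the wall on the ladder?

Torques about the foot: N_wall · 6.8 sin 49° = 24.8×10×3.4 cos 49° → N_wall = 107.79 N.

N_wall ≈ 108 N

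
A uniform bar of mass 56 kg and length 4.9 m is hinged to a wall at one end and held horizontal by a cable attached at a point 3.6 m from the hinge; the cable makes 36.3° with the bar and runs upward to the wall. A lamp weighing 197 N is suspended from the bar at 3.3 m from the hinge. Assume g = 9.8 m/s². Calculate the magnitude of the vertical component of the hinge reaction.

|H_y| ≈ 192 N

Take torques about the hinge: T sin 36.3° · 3.6 = 56×9.8×2.45 + 197×3.3 = 1994.7 N·m.
So T = 1994.7 / (0.5920 × 3.6) = 935.91 N.
ΣF_y = 0: H_y = (56×9.8 + 197) − T sin 36.3° = 745.8 − 554.07 = 191.73 N.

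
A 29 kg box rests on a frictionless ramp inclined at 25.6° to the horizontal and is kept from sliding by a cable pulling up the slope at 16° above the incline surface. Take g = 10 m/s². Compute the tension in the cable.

T ≈ 130 N

Take axes along and perpendicular to the incline. Weight components: W sin 25.6° = 125.3 N down-slope, W cos 25.6° = 261.5 N into the surface.
Along incline: T cos 16° = W sin 25.6° → T = 130.4 N.
Perpendicular: N = W cos 25.6° − T sin 16° = 225.6 N.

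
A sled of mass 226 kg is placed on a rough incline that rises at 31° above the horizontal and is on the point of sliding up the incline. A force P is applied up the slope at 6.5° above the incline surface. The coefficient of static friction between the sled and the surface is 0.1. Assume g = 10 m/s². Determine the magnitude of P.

On the verge of sliding up the incline, friction equals μN and acts down the slope.
Perpendicular: N + P sin 6.5° = W cos 31° = 1937 N.
Along incline: P cos 6.5° = W sin 31° + μN  with W sin 31° = 1164 N.
Solving the pair for P and N: P = 1351 N, N = 1784 N (and f = μN = 178.4 N).

P ≈ 1350 N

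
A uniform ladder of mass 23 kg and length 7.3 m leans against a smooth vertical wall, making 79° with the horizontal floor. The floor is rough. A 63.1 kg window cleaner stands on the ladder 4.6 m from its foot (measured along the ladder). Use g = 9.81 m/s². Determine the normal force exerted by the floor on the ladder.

ΣF_y = 0: N_floor = 23×9.81 + 63.1×9.81 = 844.64 N.

N_floor ≈ 845 N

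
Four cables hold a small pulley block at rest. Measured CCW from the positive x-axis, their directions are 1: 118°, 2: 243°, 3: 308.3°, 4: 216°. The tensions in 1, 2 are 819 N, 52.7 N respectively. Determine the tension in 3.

T_3 ≈ 788 N

Resolve: ΣF_x = 819 cos 118° + 52.7 cos 243° + T_3 cos 308.3° + T_4 cos 216° = 0.
        ΣF_y = 819 sin 118° + 52.7 sin 243° + T_3 sin 308.3° + T_4 sin 216° = 0.
The known terms sum to (-408.4, 676.2) N, so 0.6198 T_3 − 0.8090 T_4 = 408.4 and -0.7848 T_3 − 0.5878 T_4 = -676.2.
Solving simultaneously: T_3 = 787.7 N, T_4 = 98.64 N.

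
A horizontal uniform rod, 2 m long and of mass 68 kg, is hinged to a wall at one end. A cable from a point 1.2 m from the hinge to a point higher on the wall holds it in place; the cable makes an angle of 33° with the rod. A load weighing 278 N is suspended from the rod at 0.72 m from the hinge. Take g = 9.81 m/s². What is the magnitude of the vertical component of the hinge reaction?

|H_y| ≈ 222 N

Take torques about the hinge: T sin 33° · 1.2 = 68×9.81×1 + 278×0.72 = 867.24 N·m.
So T = 867.24 / (0.5446 × 1.2) = 1326.9 N.
ΣF_y = 0: H_y = (68×9.81 + 278) − T sin 33° = 945.08 − 722.7 = 222.38 N.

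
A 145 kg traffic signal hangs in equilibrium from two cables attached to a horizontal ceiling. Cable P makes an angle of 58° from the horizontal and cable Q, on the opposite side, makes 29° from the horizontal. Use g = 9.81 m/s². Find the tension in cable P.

T_P ≈ 1250 N

Weight W = 145 × 9.81 = 1422 N acts straight down.
Horizontal: T_P cos 58° = T_Q cos 29°  →  T_Q = 0.6059 T_P.
Vertical: T_P sin 58° + T_Q sin 29° = 1422.
Substituting the horizontal relation into the vertical equation gives 1.142 T_P = 1422, so T_P = 1246 N.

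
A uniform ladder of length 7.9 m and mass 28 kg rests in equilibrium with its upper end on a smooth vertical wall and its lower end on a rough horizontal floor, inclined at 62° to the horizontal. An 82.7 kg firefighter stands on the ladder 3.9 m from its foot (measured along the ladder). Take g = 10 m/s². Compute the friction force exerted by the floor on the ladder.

f ≈ 292 N

Torques about the foot: N_wall · 7.9 sin 62° = 28×10×3.95 cos 62° + 82.7×10×3.9 cos 62° → N_wall = 291.52 N.
ΣF_x = 0: f_floor = N_wall = 291.52 N.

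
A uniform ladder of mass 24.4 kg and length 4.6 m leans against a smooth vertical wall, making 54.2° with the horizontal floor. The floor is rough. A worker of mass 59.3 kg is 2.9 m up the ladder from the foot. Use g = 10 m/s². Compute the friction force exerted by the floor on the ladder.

f ≈ 358 N

Torques about the foot: N_wall · 4.6 sin 54.2° = 24.4×10×2.3 cos 54.2° + 59.3×10×2.9 cos 54.2° → N_wall = 357.62 N.
ΣF_x = 0: f_floor = N_wall = 357.62 N.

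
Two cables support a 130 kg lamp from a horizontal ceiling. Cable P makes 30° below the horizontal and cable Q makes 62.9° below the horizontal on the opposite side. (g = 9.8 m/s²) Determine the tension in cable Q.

T_Q ≈ 1100 N

Weight W = 130 × 9.8 = 1274 N acts straight down.
Horizontal: T_P cos 30° = T_Q cos 62.9°  →  T_P = 0.526 T_Q.
Vertical: T_P sin 30° + T_Q sin 62.9° = 1274.
Substituting the horizontal relation into the vertical equation gives 1.153 T_Q = 1274, so T_Q = 1105 N.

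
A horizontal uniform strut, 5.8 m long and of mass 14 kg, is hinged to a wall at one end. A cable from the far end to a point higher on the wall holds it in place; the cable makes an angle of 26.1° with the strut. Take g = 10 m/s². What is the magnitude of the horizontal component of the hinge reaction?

Take torques about the hinge: T sin 26.1° · 5.8 = 14×10×2.9 = 406 N·m.
So T = 406 / (0.4399 × 5.8) = 159.11 N.
ΣF_x = 0: H_x = T cos 26.1° = 142.89 N.

H_x ≈ 143 N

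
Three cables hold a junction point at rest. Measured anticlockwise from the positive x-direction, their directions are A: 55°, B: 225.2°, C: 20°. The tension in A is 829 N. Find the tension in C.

T_C ≈ 331 N

Resolve: ΣF_x = 829 cos 55° + T_B cos 225.2° + T_C cos 20° = 0.
        ΣF_y = 829 sin 55° + T_B sin 225.2° + T_C sin 20° = 0.
The known terms sum to (475.5, 679.1) N, so -0.7046 T_B + 0.9397 T_C = -475.5 and -0.7096 T_B + 0.3420 T_C = -679.1.
Solving simultaneously: T_B = 1117 N, T_C = 331.4 N.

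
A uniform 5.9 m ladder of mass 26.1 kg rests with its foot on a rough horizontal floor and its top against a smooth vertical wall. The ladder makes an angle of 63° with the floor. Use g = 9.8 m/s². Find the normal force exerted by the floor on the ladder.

ΣF_y = 0: N_floor = 26.1×9.8 = 255.78 N.

N_floor ≈ 256 N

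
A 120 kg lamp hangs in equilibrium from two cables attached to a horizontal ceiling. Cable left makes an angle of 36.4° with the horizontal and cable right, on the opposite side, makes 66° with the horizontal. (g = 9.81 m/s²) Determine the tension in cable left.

Weight W = 120 × 9.81 = 1177 N acts straight down.
Horizontal: T_left cos 36.4° = T_right cos 66°  →  T_right = 1.979 T_left.
Vertical: T_left sin 36.4° + T_right sin 66° = 1177.
Substituting the horizontal relation into the vertical equation gives 2.401 T_left = 1177, so T_left = 490.2 N.

T_left ≈ 490 N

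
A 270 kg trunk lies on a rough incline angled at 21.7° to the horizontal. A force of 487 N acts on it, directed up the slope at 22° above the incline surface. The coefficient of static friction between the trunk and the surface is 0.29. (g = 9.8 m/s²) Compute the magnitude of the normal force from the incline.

Axes along / perpendicular to the incline. W sin 21.7° = 978.3 N down-slope; W cos 21.7° = 2458 N into the surface.
Perpendicular: N = W cos 21.7° − P sin 22° = 2458 − 182.4 = 2276 N.
Along incline: P cos 22° + f = W sin 21.7° (friction acts up-slope) → f = 978.3 − 451.5 = 526.8 N.
|f| = 526.8 N ≤ μN = 660.1 N, so the trunk is indeed static.

N ≈ 2280 N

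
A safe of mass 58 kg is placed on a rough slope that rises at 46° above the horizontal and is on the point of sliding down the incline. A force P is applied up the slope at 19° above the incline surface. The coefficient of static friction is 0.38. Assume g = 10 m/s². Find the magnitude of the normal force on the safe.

On the verge of sliding down the incline, friction equals μN and acts up the slope.
Perpendicular: N + P sin 19° = W cos 46° = 402.9 N.
Along incline: P cos 19° + μN = W sin 46° with W sin 46° = 417.2 N.
Solving the pair for P and N: P = 321.4 N, N = 298.3 N (and f = μN = 113.3 N).

N ≈ 298 N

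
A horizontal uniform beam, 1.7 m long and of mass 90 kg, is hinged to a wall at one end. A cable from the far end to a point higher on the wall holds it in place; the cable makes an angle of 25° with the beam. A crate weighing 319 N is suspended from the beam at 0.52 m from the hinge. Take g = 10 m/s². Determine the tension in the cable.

T ≈ 1300 N

Take torques about the hinge: T sin 25° · 1.7 = 90×10×0.85 + 319×0.52 = 930.88 N·m.
So T = 930.88 / (0.4226 × 1.7) = 1295.7 N.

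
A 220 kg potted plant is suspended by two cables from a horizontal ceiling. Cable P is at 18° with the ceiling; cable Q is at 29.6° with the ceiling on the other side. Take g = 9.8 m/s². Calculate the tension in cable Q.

Weight W = 220 × 9.8 = 2156 N acts straight down.
Horizontal: T_P cos 18° = T_Q cos 29.6°  →  T_P = 0.9142 T_Q.
Vertical: T_P sin 18° + T_Q sin 29.6° = 2156.
Substituting the horizontal relation into the vertical equation gives 0.7765 T_Q = 2156, so T_Q = 2777 N.

T_Q ≈ 2780 N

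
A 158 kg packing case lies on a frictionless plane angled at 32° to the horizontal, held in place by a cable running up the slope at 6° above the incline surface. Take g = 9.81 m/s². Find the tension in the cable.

T ≈ 826 N

Take axes along and perpendicular to the incline. Weight components: W sin 32° = 821.4 N down-slope, W cos 32° = 1314 N into the surface.
Along incline: T cos 6° = W sin 32° → T = 825.9 N.
Perpendicular: N = W cos 32° − T sin 6° = 1228 N.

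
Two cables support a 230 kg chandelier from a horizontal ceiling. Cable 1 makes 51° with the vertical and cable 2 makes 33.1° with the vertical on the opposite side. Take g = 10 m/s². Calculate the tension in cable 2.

Angles from the horizontal: cable 1 is 90° − 51° = 39°, cable 2 is 90° − 33.1° = 56.9°.
Weight W = 230 × 10 = 2300 N acts straight down.
Horizontal: T_1 cos 39° = T_2 cos 56.9°  →  T_1 = 0.7027 T_2.
Vertical: T_1 sin 39° + T_2 sin 56.9° = 2300.
Substituting the horizontal relation into the vertical equation gives 1.28 T_2 = 2300, so T_2 = 1797 N.

T_2 ≈ 1800 N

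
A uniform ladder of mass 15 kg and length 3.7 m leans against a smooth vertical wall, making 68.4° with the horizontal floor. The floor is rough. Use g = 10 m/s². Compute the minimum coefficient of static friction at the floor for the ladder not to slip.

ΣF_y = 0: N_floor = 15×10 = 150 N.
Torques about the foot: N_wall · 3.7 sin 68.4° = 15×10×1.85 cos 68.4° → N_wall = 29.695 N.
ΣF_x = 0: f_floor = N_wall = 29.695 N.
μ_min = f_floor / N_floor = 29.695 / 150 = 0.198.

μ_min ≈ 0.198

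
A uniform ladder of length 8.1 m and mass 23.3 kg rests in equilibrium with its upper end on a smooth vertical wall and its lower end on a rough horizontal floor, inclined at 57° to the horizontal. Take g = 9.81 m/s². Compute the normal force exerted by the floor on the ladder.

N_floor ≈ 229 N

ΣF_y = 0: N_floor = 23.3×9.81 = 228.57 N.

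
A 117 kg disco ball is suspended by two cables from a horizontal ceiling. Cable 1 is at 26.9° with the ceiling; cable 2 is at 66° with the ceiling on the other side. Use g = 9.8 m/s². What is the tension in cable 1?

Weight W = 117 × 9.8 = 1147 N acts straight down.
Horizontal: T_1 cos 26.9° = T_2 cos 66°  →  T_2 = 2.193 T_1.
Vertical: T_1 sin 26.9° + T_2 sin 66° = 1147.
Substituting the horizontal relation into the vertical equation gives 2.455 T_1 = 1147, so T_1 = 467 N.

T_1 ≈ 467 N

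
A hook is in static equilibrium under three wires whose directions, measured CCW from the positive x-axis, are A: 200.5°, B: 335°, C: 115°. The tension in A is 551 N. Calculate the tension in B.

T_B ≈ 855 N

Resolve: ΣF_x = 551 cos 200.5° + T_B cos 335° + T_C cos 115° = 0.
        ΣF_y = 551 sin 200.5° + T_B sin 335° + T_C sin 115° = 0.
The known terms sum to (-516.1, -193) N, so 0.9063 T_B − 0.4226 T_C = 516.1 and -0.4226 T_B + 0.9063 T_C = 193.
Solving simultaneously: T_B = 854.6 N, T_C = 611.4 N.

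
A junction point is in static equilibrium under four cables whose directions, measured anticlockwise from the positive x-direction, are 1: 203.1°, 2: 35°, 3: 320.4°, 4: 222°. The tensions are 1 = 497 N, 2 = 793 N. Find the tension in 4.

T_4 ≈ 326 N

Resolve: ΣF_x = 497 cos 203.1° + 793 cos 35° + T_3 cos 320.4° + T_4 cos 222° = 0.
        ΣF_y = 497 sin 203.1° + 793 sin 35° + T_3 sin 320.4° + T_4 sin 222° = 0.
The known terms sum to (192.4, 259.9) N, so 0.7705 T_3 − 0.7431 T_4 = -192.4 and -0.6374 T_3 − 0.6691 T_4 = -259.9.
Solving simultaneously: T_3 = 65.04 N, T_4 = 326.4 N.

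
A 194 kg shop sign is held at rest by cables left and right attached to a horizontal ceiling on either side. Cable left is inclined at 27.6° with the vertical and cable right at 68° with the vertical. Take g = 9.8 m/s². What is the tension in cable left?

T_left ≈ 1770 N

Angles from the horizontal: cable left is 90° − 27.6° = 62.4°, cable right is 90° − 68° = 22°.
Weight W = 194 × 9.8 = 1901 N acts straight down.
Horizontal: T_left cos 62.4° = T_right cos 22°  →  T_right = 0.4997 T_left.
Vertical: T_left sin 62.4° + T_right sin 22° = 1901.
Substituting the horizontal relation into the vertical equation gives 1.073 T_left = 1901, so T_left = 1771 N.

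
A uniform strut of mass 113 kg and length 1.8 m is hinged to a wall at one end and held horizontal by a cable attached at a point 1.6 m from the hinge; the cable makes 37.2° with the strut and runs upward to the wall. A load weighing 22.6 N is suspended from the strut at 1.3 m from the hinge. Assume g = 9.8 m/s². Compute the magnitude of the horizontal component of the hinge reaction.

H_x ≈ 845 N

Take torques about the hinge: T sin 37.2° · 1.6 = 113×9.8×0.9 + 22.6×1.3 = 1026 N·m.
So T = 1026 / (0.6046 × 1.6) = 1060.7 N.
ΣF_x = 0: H_x = T cos 37.2° = 844.85 N.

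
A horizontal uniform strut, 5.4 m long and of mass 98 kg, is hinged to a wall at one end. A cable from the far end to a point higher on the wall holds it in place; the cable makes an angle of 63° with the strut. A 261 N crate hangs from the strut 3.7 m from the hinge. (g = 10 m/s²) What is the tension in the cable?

Take torques about the hinge: T sin 63° · 5.4 = 98×10×2.7 + 261×3.7 = 3611.7 N·m.
So T = 3611.7 / (0.8910 × 5.4) = 750.65 N.

T ≈ 751 N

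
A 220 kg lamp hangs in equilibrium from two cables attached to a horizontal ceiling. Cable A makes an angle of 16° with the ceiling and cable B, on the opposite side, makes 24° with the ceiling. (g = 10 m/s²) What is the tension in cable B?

T_B ≈ 3290 N

Weight W = 220 × 10 = 2200 N acts straight down.
Horizontal: T_A cos 16° = T_B cos 24°  →  T_A = 0.9504 T_B.
Vertical: T_A sin 16° + T_B sin 24° = 2200.
Substituting the horizontal relation into the vertical equation gives 0.6687 T_B = 2200, so T_B = 3290 N.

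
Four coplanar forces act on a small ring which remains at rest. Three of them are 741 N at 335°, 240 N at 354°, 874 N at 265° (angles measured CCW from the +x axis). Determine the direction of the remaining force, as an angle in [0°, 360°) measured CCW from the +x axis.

θ ≈ 125°

Sum the known components: ΣF_x = 834.1 N, ΣF_y = -1209 N.
For equilibrium the remaining force must supply (−ΣF_x, −ΣF_y) = (-834.1, 1209) N.
Magnitude = √((-834.1)² + (1209)²) = 1469 N; direction = atan2(1209, -834.1) = 124.6°.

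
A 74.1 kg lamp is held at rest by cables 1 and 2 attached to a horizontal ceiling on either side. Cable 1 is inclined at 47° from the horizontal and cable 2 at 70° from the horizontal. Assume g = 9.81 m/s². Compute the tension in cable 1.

T_1 ≈ 279 N

Weight W = 74.1 × 9.81 = 726.9 N acts straight down.
Horizontal: T_1 cos 47° = T_2 cos 70°  →  T_2 = 1.994 T_1.
Vertical: T_1 sin 47° + T_2 sin 70° = 726.9.
Substituting the horizontal relation into the vertical equation gives 2.605 T_1 = 726.9, so T_1 = 279 N.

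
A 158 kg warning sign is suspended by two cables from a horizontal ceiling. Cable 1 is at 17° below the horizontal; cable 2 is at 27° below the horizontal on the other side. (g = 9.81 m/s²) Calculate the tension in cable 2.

T_2 ≈ 2130 N

Weight W = 158 × 9.81 = 1550 N acts straight down.
Horizontal: T_1 cos 17° = T_2 cos 27°  →  T_1 = 0.9317 T_2.
Vertical: T_1 sin 17° + T_2 sin 27° = 1550.
Substituting the horizontal relation into the vertical equation gives 0.7264 T_2 = 1550, so T_2 = 2134 N.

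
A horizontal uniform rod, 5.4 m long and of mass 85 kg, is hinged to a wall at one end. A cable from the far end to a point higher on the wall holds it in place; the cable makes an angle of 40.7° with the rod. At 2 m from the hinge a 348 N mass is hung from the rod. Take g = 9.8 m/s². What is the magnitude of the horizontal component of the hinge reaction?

Take torques about the hinge: T sin 40.7° · 5.4 = 85×9.8×2.7 + 348×2 = 2945.1 N·m.
So T = 2945.1 / (0.6521 × 5.4) = 836.36 N.
ΣF_x = 0: H_x = T cos 40.7° = 634.07 N.

H_x ≈ 634 N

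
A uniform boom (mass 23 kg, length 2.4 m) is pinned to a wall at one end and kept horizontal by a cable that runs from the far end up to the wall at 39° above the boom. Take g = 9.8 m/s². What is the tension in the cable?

T ≈ 179 N

Take torques about the hinge: T sin 39° · 2.4 = 23×9.8×1.2 = 270.48 N·m.
So T = 270.48 / (0.6293 × 2.4) = 179.08 N.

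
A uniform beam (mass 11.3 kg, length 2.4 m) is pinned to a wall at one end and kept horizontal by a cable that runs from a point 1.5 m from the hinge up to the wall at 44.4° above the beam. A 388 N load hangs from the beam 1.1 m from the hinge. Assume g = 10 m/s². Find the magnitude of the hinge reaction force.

Take torques about the hinge: T sin 44.4° · 1.5 = 11.3×10×1.2 + 388×1.1 = 562.4 N·m.
So T = 562.4 / (0.6997 × 1.5) = 535.88 N.
ΣF_x = 0: H_x = T cos 44.4° = 382.87 N.
ΣF_y = 0: H_y = (11.3×10 + 388) − T sin 44.4° = 501 − 374.93 = 126.07 N.
|H| = √(H_x² + H_y²) = √((382.87)² + (126.07)²) = 403.09 N.

|H| ≈ 403 N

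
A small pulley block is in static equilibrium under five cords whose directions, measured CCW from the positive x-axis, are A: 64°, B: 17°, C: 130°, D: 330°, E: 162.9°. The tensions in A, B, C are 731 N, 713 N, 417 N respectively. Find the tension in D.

T_D ≈ 6040 N

Resolve: ΣF_x = 731 cos 64° + 713 cos 17° + 417 cos 130° + T_D cos 330° + T_E cos 162.9° = 0.
        ΣF_y = 731 sin 64° + 713 sin 17° + 417 sin 130° + T_D sin 330° + T_E sin 162.9° = 0.
The known terms sum to (734.3, 1185) N, so 0.8660 T_D − 0.9558 T_E = -734.3 and -0.5000 T_D + 0.2940 T_E = -1185.
Solving simultaneously: T_D = 6040 N, T_E = 6241 N.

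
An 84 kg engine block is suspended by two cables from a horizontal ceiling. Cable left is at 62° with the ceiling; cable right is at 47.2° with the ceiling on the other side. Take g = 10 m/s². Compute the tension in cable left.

T_left ≈ 604 N

Weight W = 84 × 10 = 840 N acts straight down.
Horizontal: T_left cos 62° = T_right cos 47.2°  →  T_right = 0.691 T_left.
Vertical: T_left sin 62° + T_right sin 47.2° = 840.
Substituting the horizontal relation into the vertical equation gives 1.39 T_left = 840, so T_left = 604.3 N.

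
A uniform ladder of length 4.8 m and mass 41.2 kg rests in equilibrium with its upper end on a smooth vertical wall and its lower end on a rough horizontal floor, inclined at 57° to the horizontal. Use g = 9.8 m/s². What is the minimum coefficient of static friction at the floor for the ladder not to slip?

μ_min ≈ 0.325

ΣF_y = 0: N_floor = 41.2×9.8 = 403.76 N.
Torques about the foot: N_wall · 4.8 sin 57° = 41.2×9.8×2.4 cos 57° → N_wall = 131.1 N.
ΣF_x = 0: f_floor = N_wall = 131.1 N.
μ_min = f_floor / N_floor = 131.1 / 403.76 = 0.3247.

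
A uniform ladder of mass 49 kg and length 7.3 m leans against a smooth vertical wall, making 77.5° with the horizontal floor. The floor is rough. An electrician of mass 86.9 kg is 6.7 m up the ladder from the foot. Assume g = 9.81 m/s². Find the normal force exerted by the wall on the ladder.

N_wall ≈ 227 N

Torques about the foot: N_wall · 7.3 sin 77.5° = 49×9.81×3.65 cos 77.5° + 86.9×9.81×6.7 cos 77.5° → N_wall = 226.74 N.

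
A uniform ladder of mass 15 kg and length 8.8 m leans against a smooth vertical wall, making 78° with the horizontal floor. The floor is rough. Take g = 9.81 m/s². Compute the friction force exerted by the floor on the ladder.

f ≈ 15.6 N

Torques about the foot: N_wall · 8.8 sin 78° = 15×9.81×4.4 cos 78° → N_wall = 15.639 N.
ΣF_x = 0: f_floor = N_wall = 15.639 N.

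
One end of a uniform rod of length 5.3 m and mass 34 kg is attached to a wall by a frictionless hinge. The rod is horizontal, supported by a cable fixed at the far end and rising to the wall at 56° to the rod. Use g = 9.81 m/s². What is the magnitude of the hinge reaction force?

Take torques about the hinge: T sin 56° · 5.3 = 34×9.81×2.65 = 883.88 N·m.
So T = 883.88 / (0.8290 × 5.3) = 201.16 N.
ΣF_x = 0: H_x = T cos 56° = 112.49 N.
ΣF_y = 0: H_y = (34×9.81) − T sin 56° = 333.54 − 166.77 = 166.77 N.
|H| = √(H_x² + H_y²) = √((112.49)² + (166.77)²) = 201.16 N.

|H| ≈ 201 N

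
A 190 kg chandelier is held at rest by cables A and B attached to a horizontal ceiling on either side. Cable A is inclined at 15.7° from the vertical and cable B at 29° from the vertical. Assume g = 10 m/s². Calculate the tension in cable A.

Angles from the horizontal: cable A is 90° − 15.7° = 74.3°, cable B is 90° − 29° = 61°.
Weight W = 190 × 10 = 1900 N acts straight down.
Horizontal: T_A cos 74.3° = T_B cos 61°  →  T_B = 0.5582 T_A.
Vertical: T_A sin 74.3° + T_B sin 61° = 1900.
Substituting the horizontal relation into the vertical equation gives 1.451 T_A = 1900, so T_A = 1310 N.

T_A ≈ 1310 N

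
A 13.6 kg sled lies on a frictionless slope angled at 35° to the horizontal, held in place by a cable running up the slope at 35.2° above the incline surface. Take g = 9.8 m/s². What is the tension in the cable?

T ≈ 93.6 N

Take axes along and perpendicular to the incline. Weight components: W sin 35° = 76.45 N down-slope, W cos 35° = 109.2 N into the surface.
Along incline: T cos 35.2° = W sin 35° → T = 93.55 N.
Perpendicular: N = W cos 35° − T sin 35.2° = 55.25 N.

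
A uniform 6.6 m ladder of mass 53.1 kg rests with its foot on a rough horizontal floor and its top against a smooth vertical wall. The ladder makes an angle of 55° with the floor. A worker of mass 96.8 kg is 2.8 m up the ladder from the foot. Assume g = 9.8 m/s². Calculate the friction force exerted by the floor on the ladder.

Torques about the foot: N_wall · 6.6 sin 55° = 53.1×9.8×3.3 cos 55° + 96.8×9.8×2.8 cos 55° → N_wall = 463.99 N.
ΣF_x = 0: f_floor = N_wall = 463.99 N.

f ≈ 464 N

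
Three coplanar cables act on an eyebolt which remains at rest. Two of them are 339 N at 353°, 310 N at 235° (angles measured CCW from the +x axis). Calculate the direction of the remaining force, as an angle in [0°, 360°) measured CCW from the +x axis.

θ ≈ 118°

Sum the known components: ΣF_x = 158.7 N, ΣF_y = -295.3 N.
For equilibrium the remaining force must supply (−ΣF_x, −ΣF_y) = (-158.7, 295.3) N.
Magnitude = √((-158.7)² + (295.3)²) = 335.2 N; direction = atan2(295.3, -158.7) = 118.3°.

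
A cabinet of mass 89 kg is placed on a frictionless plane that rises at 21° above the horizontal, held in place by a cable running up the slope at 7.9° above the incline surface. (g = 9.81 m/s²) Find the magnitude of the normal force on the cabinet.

Take axes along and perpendicular to the incline. Weight components: W sin 21° = 312.9 N down-slope, W cos 21° = 815.1 N into the surface.
Along incline: T cos 7.9° = W sin 21° → T = 315.9 N.
Perpendicular: N = W cos 21° − T sin 7.9° = 771.7 N.

N ≈ 772 N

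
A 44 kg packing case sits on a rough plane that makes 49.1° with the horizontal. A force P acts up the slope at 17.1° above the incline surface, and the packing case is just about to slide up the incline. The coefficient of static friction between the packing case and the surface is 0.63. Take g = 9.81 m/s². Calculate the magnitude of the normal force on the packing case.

N ≈ 153 N

On the verge of sliding up the incline, friction equals μN and acts down the slope.
Perpendicular: N + P sin 17.1° = W cos 49.1° = 282.6 N.
Along incline: P cos 17.1° = W sin 49.1° + μN  with W sin 49.1° = 326.3 N.
Solving the pair for P and N: P = 442 N, N = 152.7 N (and f = μN = 96.17 N).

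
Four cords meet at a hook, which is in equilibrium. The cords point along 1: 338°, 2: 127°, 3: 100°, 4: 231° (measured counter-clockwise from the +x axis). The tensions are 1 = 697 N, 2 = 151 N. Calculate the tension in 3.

T_3 ≈ 689 N

Resolve: ΣF_x = 697 cos 338° + 151 cos 127° + T_3 cos 100° + T_4 cos 231° = 0.
        ΣF_y = 697 sin 338° + 151 sin 127° + T_3 sin 100° + T_4 sin 231° = 0.
The known terms sum to (555.4, -140.5) N, so -0.1736 T_3 − 0.6293 T_4 = -555.4 and 0.9848 T_3 − 0.7771 T_4 = 140.5.
Solving simultaneously: T_3 = 689 N, T_4 = 692.4 N.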